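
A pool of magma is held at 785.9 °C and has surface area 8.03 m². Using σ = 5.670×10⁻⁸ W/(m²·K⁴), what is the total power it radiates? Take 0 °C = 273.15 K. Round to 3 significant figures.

P ≈ 5.73×10⁵ W

T = 785.9 °C + 273.15 = 1059.05 K.
Area A = 8.03 m².
P = σAT⁴ = 5.670×10⁻⁸ × 8.03 × (1059.05)⁴ = 5.73×10⁵ W.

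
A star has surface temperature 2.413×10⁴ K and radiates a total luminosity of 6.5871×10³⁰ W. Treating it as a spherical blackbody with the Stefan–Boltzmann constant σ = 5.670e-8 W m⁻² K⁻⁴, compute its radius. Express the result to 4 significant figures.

L = 4πR²σT⁴ ⇒ R = √(L/(4πσT⁴)).
σT⁴ = 1.92226×10¹⁰ W/m², so R = √(6.5871×10³⁰/(4π×1.92226×10¹⁰)) = 5.222×10⁹ m.

R ≈ 5.222×10⁹ m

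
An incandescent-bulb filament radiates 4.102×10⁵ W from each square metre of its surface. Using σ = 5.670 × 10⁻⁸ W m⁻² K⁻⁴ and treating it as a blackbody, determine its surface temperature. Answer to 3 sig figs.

I = σT⁴, so T = (I/σ)^(1/4) = (4.102×10⁵/(5.670×10⁻⁸))^(1/4) = 1.64×10³ K.

T ≈ 1.64×10³ K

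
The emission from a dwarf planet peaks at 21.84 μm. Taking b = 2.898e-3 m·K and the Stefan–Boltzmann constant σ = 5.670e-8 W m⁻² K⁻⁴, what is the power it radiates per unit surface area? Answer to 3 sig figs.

I ≈ 17.6 W/m²

Wien's law: T = b/λ_max = 2.898×10⁻³/2.184×10⁻⁵ = 132.692 K.
Then I = σT⁴ = 5.670×10⁻⁸×(132.692)⁴ = 17.6 W/m².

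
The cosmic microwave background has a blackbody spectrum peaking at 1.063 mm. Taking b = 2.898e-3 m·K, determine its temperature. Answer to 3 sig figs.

Wien's law gives T = b/λ_max = (2.898×10⁻³ m·K)/(1.063×10⁻³ m) = 2.73 K.

T ≈ 2.73 K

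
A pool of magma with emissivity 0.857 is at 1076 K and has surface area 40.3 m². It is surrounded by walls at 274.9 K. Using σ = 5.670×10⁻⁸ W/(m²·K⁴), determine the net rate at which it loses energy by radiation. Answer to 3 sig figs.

Area A = 40.3 m².
Net radiated power P_net = εσA(T⁴ − T₀⁴) = 0.857×5.670×10⁻⁸×40.3×(1076⁴ − 274.9⁴).
T⁴ − T₀⁴ = 1.34045×10¹² − 5.71083×10⁹ = 1.33474×10¹² K⁴, so P_net = 2.61×10⁶ W.

Net loss ≈ 2.61×10⁶ W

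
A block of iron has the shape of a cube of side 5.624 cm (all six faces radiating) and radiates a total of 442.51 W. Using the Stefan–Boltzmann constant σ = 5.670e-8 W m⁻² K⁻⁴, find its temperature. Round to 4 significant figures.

T ≈ 800.8 K

Area A = 6s² = 6×(0.05624 m)² = 0.0189776 m².
P = σAT⁴ ⇒ T = (P/(σA))^(1/4) = (442.51/(5.670×10⁻⁸×0.0189776))^(1/4) = 800.8 K.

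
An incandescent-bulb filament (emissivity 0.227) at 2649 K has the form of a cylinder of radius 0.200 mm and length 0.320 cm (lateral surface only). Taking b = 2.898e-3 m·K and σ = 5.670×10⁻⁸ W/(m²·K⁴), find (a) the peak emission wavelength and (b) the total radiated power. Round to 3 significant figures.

λ_max ≈ 1.09 μm; P ≈ 2.55 W

(a) λ_max = b/T = 2.898×10⁻³/2649 = 1.094×10⁻⁶ m = 1.09 μm.
Lateral area A = 2πrL = 2π×2.00×10⁻⁴×3.20×10⁻³ = 4.02124×10⁻⁶ m².
(b) P = εσAT⁴ = 0.227×5.670×10⁻⁸×4.02124×10⁻⁶×(2649)⁴ = 2.55 W.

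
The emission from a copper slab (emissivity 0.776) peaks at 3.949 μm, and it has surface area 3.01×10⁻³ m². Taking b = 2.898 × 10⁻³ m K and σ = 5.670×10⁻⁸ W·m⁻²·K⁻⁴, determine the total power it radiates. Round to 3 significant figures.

Wien's law: T = b/λ_max = 2.898×10⁻³/3.949×10⁻⁶ = 733.857 K.
Area A = 3.01×10⁻³ m².
Then P = εσAT⁴ = 0.776×5.670×10⁻⁸×3.01×10⁻³×(733.857)⁴ = 38.4 W.

P ≈ 38.4 W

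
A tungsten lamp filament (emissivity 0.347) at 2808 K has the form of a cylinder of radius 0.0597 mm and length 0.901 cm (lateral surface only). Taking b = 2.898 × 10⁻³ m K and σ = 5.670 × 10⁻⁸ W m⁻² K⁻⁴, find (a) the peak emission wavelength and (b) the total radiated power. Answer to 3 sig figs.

(a) λ_max = b/T = 2.898×10⁻³/2808 = 1.032×10⁻⁶ m = 1.03 μm.
Lateral area A = 2πrL = 2π×5.97×10⁻⁵×9.01×10⁻³ = 3.37971×10⁻⁶ m².
(b) P = εσAT⁴ = 0.347×5.670×10⁻⁸×3.37971×10⁻⁶×(2808)⁴ = 4.13 W.

λ_max ≈ 1.03 μm; P ≈ 4.13 W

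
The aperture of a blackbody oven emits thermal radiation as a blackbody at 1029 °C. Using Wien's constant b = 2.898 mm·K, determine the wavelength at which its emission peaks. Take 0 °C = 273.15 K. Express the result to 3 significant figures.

T = 1029 °C + 273.15 = 1302.15 K.
Wien's displacement law: λ_max = b/T = (2.898×10⁻³ m·K)/(1302.15 K) = 2.226×10⁻⁶ m.
That is 2.23 μm, in the infrared range.

λ_max ≈ 2.23 μm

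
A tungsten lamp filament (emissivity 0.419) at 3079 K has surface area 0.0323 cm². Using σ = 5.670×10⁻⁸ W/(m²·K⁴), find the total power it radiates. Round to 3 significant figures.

Area A = 0.0323 cm² = 3.23×10⁻⁶ m².
P = εσAT⁴ = 0.419 × 5.670×10⁻⁸ × 3.23×10⁻⁶ × (3079)⁴ = 6.90 W.

P ≈ 6.90 W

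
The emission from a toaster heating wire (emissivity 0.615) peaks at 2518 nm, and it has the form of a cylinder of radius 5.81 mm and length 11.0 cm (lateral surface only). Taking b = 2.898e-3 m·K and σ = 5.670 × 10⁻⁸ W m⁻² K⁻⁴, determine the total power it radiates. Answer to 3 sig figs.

Wien's law: T = b/λ_max = 2.898×10⁻³/2.518×10⁻⁶ = 1150.91 K.
Lateral area A = 2πrL = 2π×5.81×10⁻³×0.110 = 4.01558×10⁻³ m².
Then P = εσAT⁴ = 0.615×5.670×10⁻⁸×4.01558×10⁻³×(1150.91)⁴ = 246 W.

P ≈ 246 W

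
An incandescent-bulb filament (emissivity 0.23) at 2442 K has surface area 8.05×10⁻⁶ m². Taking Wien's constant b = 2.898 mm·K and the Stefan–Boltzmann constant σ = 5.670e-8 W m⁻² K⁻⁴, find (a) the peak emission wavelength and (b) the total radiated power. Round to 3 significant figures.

λ_max ≈ 1.19 μm; P ≈ 3.73 W

(a) λ_max = b/T = 2.898×10⁻³/2442 = 1.187×10⁻⁶ m = 1.19 μm.
Area A = 8.05×10⁻⁶ m².
(b) P = εσAT⁴ = 0.23×5.670×10⁻⁸×8.05×10⁻⁶×(2442)⁴ = 3.73 W.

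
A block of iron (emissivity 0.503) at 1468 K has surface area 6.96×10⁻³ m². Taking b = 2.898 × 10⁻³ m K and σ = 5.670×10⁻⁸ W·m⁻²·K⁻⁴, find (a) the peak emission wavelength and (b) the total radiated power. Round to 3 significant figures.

λ_max ≈ 1.97 μm; P ≈ 922 W

(a) λ_max = b/T = 2.898×10⁻³/1468 = 1.974×10⁻⁶ m = 1.97 μm.
Area A = 6.96×10⁻³ m².
(b) P = εσAT⁴ = 0.503×5.670×10⁻⁸×6.96×10⁻³×(1468)⁴ = 922 W.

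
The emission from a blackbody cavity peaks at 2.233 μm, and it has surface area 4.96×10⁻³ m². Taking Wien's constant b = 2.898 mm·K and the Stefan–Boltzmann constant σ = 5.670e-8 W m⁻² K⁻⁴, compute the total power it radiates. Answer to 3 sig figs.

Wien's law: T = b/λ_max = 2.898×10⁻³/2.233×10⁻⁶ = 1297.81 K.
Area A = 4.96×10⁻³ m².
Then P = σAT⁴ = 5.670×10⁻⁸×4.96×10⁻³×(1297.81)⁴ = 798 W.

P ≈ 798 W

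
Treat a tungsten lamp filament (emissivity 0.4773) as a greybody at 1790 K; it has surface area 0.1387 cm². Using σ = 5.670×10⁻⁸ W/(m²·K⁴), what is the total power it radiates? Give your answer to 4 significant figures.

Area A = 0.1387 cm² = 1.387×10⁻⁵ m².
P = εσAT⁴ = 0.4773 × 5.670×10⁻⁸ × 1.387×10⁻⁵ × (1790)⁴ = 3.854 W.

P ≈ 3.854 W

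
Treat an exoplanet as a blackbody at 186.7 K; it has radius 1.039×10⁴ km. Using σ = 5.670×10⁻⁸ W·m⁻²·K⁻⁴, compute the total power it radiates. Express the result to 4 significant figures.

Surface area A = 4πR² = 4π(1.039×10⁷ m)² = 1.35657×10¹⁵ m².
P = σAT⁴ = 5.670×10⁻⁸ × 1.35657×10¹⁵ × (186.7)⁴ = 9.345×10¹⁶ W.

P ≈ 9.345×10¹⁶ W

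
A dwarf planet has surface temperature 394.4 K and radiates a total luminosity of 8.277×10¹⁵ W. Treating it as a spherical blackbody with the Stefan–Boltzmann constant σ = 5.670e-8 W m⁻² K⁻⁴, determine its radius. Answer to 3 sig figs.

R ≈ 6.93×10⁵ m

L = 4πR²σT⁴ ⇒ R = √(L/(4πσT⁴)).
σT⁴ = 1371.93 W/m², so R = √(8.277×10¹⁵/(4π×1371.93)) = 6.93×10⁵ m.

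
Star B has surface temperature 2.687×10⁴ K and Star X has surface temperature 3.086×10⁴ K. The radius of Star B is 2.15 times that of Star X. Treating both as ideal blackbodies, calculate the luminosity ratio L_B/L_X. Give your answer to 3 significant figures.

L ∝ R²T⁴, so L_B/L_X = (R_B/R_X)²(T_B/T_X)⁴ = (2.15)² × (2.687×10⁴/3.086×10⁴)⁴ = 4.6225 × 0.574761 = 2.66.

L_B/L_X ≈ 2.66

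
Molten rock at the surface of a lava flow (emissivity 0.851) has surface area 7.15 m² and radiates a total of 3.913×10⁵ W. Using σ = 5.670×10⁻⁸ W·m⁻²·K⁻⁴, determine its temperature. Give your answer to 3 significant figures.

T ≈ 1.03×10³ K

Area A = 7.15 m².
P = εσAT⁴ ⇒ T = (P/(εσA))^(1/4) = (3.913×10⁵/(0.851×5.670×10⁻⁸×7.15))^(1/4) = 1.03×10³ K.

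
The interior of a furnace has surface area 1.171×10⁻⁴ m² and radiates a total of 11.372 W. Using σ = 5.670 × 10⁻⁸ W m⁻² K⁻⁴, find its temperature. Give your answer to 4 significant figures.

Area A = 1.171×10⁻⁴ m².
P = σAT⁴ ⇒ T = (P/(σA))^(1/4) = (11.372/(5.670×10⁻⁸×1.171×10⁻⁴))^(1/4) = 1144 K.

T ≈ 1144 K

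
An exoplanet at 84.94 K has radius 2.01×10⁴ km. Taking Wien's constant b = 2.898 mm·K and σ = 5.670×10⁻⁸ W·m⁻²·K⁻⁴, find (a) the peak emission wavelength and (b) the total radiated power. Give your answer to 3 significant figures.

λ_max ≈ 34.1 μm; P ≈ 1.50×10¹⁶ W

(a) λ_max = b/T = 2.898×10⁻³/84.94 = 3.412×10⁻⁵ m = 34.1 μm.
Surface area A = 4πR² = 4π(2.01×10⁷ m)² = 5.07694×10¹⁵ m².
(b) P = σAT⁴ = 5.670×10⁻⁸×5.07694×10¹⁵×(84.94)⁴ = 1.50×10¹⁶ W.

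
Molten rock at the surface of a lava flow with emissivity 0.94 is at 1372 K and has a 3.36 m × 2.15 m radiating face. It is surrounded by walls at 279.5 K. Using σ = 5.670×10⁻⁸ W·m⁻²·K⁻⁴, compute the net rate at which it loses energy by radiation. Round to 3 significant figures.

Area A = 3.36 × 2.15 = 7.224 m².
Net radiated power P_net = εσA(T⁴ − T₀⁴) = 0.94×5.670×10⁻⁸×7.224×(1372⁴ − 279.5⁴).
T⁴ − T₀⁴ = 3.54337×10¹² − 6.10277×10⁹ = 3.53727×10¹² K⁴, so P_net = 1.36×10⁶ W.

Net loss ≈ 1.36×10⁶ W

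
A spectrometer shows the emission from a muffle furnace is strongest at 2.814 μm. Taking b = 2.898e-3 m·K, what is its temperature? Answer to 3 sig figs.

T ≈ 1.03×10³ K

Wien's law gives T = b/λ_max = (2.898×10⁻³ m·K)/(2.814×10⁻⁶ m) = 1.03×10³ K.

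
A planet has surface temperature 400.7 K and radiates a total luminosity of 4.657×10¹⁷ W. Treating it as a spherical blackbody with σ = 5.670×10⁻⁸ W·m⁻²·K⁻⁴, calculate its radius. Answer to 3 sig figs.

L = 4πR²σT⁴ ⇒ R = √(L/(4πσT⁴)).
σT⁴ = 1461.71 W/m², so R = √(4.657×10¹⁷/(4π×1461.71)) = 5.04×10⁶ m.

R ≈ 5.04×10⁶ m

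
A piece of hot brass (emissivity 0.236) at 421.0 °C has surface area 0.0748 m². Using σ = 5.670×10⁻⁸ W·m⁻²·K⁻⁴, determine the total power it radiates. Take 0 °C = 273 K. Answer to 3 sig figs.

P ≈ 232 W

T = 421.0 °C + 273 = 694.0 K.
Area A = 0.0748 m².
P = εσAT⁴ = 0.236 × 5.670×10⁻⁸ × 0.0748 × (694.0)⁴ = 232 W.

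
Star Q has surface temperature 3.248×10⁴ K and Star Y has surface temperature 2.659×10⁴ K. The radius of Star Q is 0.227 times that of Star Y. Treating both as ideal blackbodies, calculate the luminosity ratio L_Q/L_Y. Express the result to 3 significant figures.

L ∝ R²T⁴, so L_Q/L_Y = (R_Q/R_Y)²(T_Q/T_Y)⁴ = (0.227)² × (3.248×10⁴/2.659×10⁴)⁴ = 0.051529 × 2.22634 = 0.115.

L_Q/L_Y ≈ 0.115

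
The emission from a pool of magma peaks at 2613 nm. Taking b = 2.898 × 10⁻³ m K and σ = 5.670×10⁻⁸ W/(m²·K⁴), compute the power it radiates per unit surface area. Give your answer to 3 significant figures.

I ≈ 8.58×10⁴ W/m²

Wien's law: T = b/λ_max = 2.898×10⁻³/2.613×10⁻⁶ = 1109.07 K.
Then I = σT⁴ = 5.670×10⁻⁸×(1109.07)⁴ = 8.58×10⁴ W/m².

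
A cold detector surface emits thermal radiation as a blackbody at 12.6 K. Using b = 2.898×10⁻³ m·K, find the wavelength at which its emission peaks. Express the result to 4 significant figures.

Wien's displacement law: λ_max = b/T = (2.898×10⁻³ m·K)/(12.6 K) = 2.3000×10⁻⁴ m.
That is 0.2300 mm, in the infrared range.

λ_max ≈ 0.2300 mm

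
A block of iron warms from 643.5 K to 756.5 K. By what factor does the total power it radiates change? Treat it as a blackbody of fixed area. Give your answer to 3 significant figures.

P ∝ T⁴, so P₂/P₁ = (T₂/T₁)⁴ = (756.5/643.5)⁴ = (1.17560)⁴ = 1.91.

P₂/P₁ ≈ 1.91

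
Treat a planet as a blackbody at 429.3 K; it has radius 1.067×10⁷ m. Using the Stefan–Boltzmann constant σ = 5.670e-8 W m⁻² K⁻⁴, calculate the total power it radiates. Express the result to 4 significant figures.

Surface area A = 4πR² = 4π(1.067×10⁷ m)² = 1.43067×10¹⁵ m².
P = σAT⁴ = 5.670×10⁻⁸ × 1.43067×10¹⁵ × (429.3)⁴ = 2.755×10¹⁸ W.

P ≈ 2.755×10¹⁸ W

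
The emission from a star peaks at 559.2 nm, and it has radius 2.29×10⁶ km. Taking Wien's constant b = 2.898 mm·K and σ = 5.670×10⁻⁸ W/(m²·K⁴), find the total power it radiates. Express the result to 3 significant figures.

P ≈ 2.70×10²⁷ W

Wien's law: T = b/λ_max = 2.898×10⁻³/5.592×10⁻⁷ = 5182.40 K.
Surface area A = 4πR² = 4π(2.29×10⁹ m)² = 6.58993×10¹⁹ m².
Then P = σAT⁴ = 5.670×10⁻⁸×6.58993×10¹⁹×(5182.40)⁴ = 2.70×10²⁷ W.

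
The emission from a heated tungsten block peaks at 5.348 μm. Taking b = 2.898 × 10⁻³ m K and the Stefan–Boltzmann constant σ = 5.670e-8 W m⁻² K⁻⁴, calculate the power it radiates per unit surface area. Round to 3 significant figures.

Wien's law: T = b/λ_max = 2.898×10⁻³/5.348×10⁻⁶ = 541.885 K.
Then I = σT⁴ = 5.670×10⁻⁸×(541.885)⁴ = 4.89×10³ W/m².

I ≈ 4.89×10³ W/m²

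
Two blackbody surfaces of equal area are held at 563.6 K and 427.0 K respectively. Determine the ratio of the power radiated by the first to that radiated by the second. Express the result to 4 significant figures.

P₁/P₂ ≈ 3.035

With equal areas, P₁/P₂ = (T₁/T₂)⁴ = (563.6/427.0)⁴ = 3.035.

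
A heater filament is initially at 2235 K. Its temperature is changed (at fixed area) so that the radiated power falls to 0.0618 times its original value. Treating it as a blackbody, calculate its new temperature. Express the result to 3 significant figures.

T₂ ≈ 1.11×10³ K

P ∝ T⁴, so T₂/T₁ = (P₂/P₁)^(1/4) = (0.0618)^(1/4) = 0.498594.
T₂ = 2235 × 0.498594 = 1.11×10³ K.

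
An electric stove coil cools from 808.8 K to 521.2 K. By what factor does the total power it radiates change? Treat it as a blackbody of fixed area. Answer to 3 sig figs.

P₂/P₁ ≈ 0.172

P ∝ T⁴, so P₂/P₁ = (T₂/T₁)⁴ = (521.2/808.8)⁴ = (0.644411)⁴ = 0.172.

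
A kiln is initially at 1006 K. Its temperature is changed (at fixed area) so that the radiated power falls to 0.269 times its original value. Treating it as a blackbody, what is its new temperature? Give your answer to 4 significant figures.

T₂ ≈ 724.5 K

P ∝ T⁴, so T₂/T₁ = (P₂/P₁)^(1/4) = (0.269)^(1/4) = 0.720175.
T₂ = 1006 × 0.720175 = 724.5 K.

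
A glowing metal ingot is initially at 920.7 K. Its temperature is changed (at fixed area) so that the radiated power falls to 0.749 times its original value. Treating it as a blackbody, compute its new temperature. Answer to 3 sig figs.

P ∝ T⁴, so T₂/T₁ = (P₂/P₁)^(1/4) = (0.749)^(1/4) = 0.930295.
T₂ = 920.7 × 0.930295 = 857 K.

T₂ ≈ 857 K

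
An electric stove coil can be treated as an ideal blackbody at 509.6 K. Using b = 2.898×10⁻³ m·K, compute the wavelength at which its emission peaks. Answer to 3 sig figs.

λ_max ≈ 5.69 μm

Wien's displacement law: λ_max = b/T = (2.898×10⁻³ m·K)/(509.6 K) = 5.687×10⁻⁶ m.
That is 5.69 μm, in the infrared range.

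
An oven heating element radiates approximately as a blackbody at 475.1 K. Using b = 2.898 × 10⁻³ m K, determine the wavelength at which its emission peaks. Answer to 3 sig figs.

λ_max ≈ 6.10 μm

Wien's displacement law: λ_max = b/T = (2.898×10⁻³ m·K)/(475.1 K) = 6.100×10⁻⁶ m.
That is 6.10 μm, in the infrared range.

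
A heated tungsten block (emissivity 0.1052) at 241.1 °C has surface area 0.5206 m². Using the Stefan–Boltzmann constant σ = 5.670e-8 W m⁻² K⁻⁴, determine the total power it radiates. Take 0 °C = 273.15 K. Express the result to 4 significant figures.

P ≈ 217.2 W

T = 241.1 °C + 273.15 = 514.25 K.
Area A = 0.5206 m².
P = εσAT⁴ = 0.1052 × 5.670×10⁻⁸ × 0.5206 × (514.25)⁴ = 217.2 W.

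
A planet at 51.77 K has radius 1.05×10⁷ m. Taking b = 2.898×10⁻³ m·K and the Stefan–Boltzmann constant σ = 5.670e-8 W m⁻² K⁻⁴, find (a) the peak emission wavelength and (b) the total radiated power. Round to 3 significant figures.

λ_max ≈ 56.0 μm; P ≈ 5.64×10¹⁴ W

(a) λ_max = b/T = 2.898×10⁻³/51.77 = 5.598×10⁻⁵ m = 56.0 μm.
Surface area A = 4πR² = 4π(1.05×10⁷ m)² = 1.38544×10¹⁵ m².
(b) P = σAT⁴ = 5.670×10⁻⁸×1.38544×10¹⁵×(51.77)⁴ = 5.64×10¹⁴ W.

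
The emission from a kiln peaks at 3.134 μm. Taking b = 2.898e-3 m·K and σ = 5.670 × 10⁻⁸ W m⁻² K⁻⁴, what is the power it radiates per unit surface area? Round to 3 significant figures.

I ≈ 4.15×10⁴ W/m²

Wien's law: T = b/λ_max = 2.898×10⁻³/3.134×10⁻⁶ = 924.697 K.
Then I = σT⁴ = 5.670×10⁻⁸×(924.697)⁴ = 4.15×10⁴ W/m².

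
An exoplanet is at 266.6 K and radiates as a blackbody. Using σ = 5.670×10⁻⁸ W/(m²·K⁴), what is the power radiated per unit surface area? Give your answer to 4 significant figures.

I ≈ 286.4 W/m²

Stefan–Boltzmann: I = σT⁴ = 5.670×10⁻⁸ × (266.6)⁴ = 286.4 W/m².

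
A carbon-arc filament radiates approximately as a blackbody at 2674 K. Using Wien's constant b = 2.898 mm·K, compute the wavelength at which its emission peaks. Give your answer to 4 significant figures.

λ_max ≈ 1.084 μm

Wien's displacement law: λ_max = b/T = (2.898×10⁻³ m·K)/(2674 K) = 1.0838×10⁻⁶ m.
That is 1.084 μm, in the infrared range.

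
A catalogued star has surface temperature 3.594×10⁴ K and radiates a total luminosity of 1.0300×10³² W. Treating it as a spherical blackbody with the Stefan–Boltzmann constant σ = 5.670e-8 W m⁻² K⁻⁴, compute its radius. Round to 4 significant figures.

R ≈ 9.308×10⁹ m

L = 4πR²σT⁴ ⇒ R = √(L/(4πσT⁴)).
σT⁴ = 9.46009×10¹⁰ W/m², so R = √(1.0300×10³²/(4π×9.46009×10¹⁰)) = 9.308×10⁹ m.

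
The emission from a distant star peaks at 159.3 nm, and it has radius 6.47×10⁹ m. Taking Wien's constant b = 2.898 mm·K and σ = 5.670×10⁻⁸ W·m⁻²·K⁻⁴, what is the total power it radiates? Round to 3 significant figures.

P ≈ 3.27×10³⁰ W

Wien's law: T = b/λ_max = 2.898×10⁻³/1.593×10⁻⁷ = 18192.1 K.
Surface area A = 4πR² = 4π(6.47×10⁹ m)² = 5.26040×10²⁰ m².
Then P = σAT⁴ = 5.670×10⁻⁸×5.26040×10²⁰×(18192.1)⁴ = 3.27×10³⁰ W.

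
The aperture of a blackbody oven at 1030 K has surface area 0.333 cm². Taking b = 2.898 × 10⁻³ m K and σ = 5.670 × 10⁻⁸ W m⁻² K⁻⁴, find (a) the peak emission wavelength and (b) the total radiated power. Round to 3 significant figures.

(a) λ_max = b/T = 2.898×10⁻³/1030 = 2.814×10⁻⁶ m = 2.81×10³ nm.
Area A = 0.333 cm² = 3.33×10⁻⁵ m².
(b) P = σAT⁴ = 5.670×10⁻⁸×3.33×10⁻⁵×(1030)⁴ = 2.13 W.

λ_max ≈ 2.81×10³ nm; P ≈ 2.13 W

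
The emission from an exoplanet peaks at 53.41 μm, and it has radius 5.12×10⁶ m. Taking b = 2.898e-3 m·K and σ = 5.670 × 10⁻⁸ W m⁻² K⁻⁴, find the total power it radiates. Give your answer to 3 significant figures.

P ≈ 1.62×10¹⁴ W

Wien's law: T = b/λ_max = 2.898×10⁻³/5.341×10⁻⁵ = 54.2595 K.
Surface area A = 4πR² = 4π(5.12×10⁶ m)² = 3.29420×10¹⁴ m².
Then P = σAT⁴ = 5.670×10⁻⁸×3.29420×10¹⁴×(54.2595)⁴ = 1.62×10¹⁴ W.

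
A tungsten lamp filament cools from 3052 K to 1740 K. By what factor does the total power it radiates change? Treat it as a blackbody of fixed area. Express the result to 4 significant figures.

P₂/P₁ ≈ 0.1056

P ∝ T⁴, so P₂/P₁ = (T₂/T₁)⁴ = (1740/3052)⁴ = (0.570118)⁴ = 0.1056.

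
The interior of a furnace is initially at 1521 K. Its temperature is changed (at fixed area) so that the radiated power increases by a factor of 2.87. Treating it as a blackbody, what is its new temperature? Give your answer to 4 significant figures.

T₂ ≈ 1980 K

P ∝ T⁴, so T₂/T₁ = (P₂/P₁)^(1/4) = (2.87)^(1/4) = 1.30158.
T₂ = 1521 × 1.30158 = 1980 K.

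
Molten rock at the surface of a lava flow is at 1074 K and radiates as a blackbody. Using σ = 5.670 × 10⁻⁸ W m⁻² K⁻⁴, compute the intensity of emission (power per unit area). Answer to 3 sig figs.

Stefan–Boltzmann: I = σT⁴ = 5.670×10⁻⁸ × (1074)⁴ = 7.54×10⁴ W/m².

I ≈ 7.54×10⁴ W/m²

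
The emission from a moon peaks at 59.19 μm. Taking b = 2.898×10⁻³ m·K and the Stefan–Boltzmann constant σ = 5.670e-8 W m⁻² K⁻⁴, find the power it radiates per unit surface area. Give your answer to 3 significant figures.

I ≈ 0.326 W/m²

Wien's law: T = b/λ_max = 2.898×10⁻³/5.919×10⁻⁵ = 48.9610 K.
Then I = σT⁴ = 5.670×10⁻⁸×(48.9610)⁴ = 0.326 W/m².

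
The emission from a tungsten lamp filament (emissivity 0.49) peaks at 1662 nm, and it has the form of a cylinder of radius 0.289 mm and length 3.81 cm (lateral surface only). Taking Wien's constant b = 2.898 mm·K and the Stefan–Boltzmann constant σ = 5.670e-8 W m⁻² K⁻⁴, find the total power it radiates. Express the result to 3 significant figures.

Wien's law: T = b/λ_max = 2.898×10⁻³/1.662×10⁻⁶ = 1743.68 K.
Lateral area A = 2πrL = 2π×2.89×10⁻⁴×0.0381 = 6.91835×10⁻⁵ m².
Then P = εσAT⁴ = 0.49×5.670×10⁻⁸×6.91835×10⁻⁵×(1743.68)⁴ = 17.8 W.

P ≈ 17.8 W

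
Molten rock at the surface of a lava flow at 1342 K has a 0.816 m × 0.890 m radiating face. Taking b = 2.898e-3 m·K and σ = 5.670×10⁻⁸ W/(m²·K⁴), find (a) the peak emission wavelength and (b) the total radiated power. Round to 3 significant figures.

λ_max ≈ 2.16×10³ nm; P ≈ 1.34×10⁵ W

(a) λ_max = b/T = 2.898×10⁻³/1342 = 2.159×10⁻⁶ m = 2.16×10³ nm.
Area A = 0.816 × 0.890 = 0.72624 m².
(b) P = σAT⁴ = 5.670×10⁻⁸×0.72624×(1342)⁴ = 1.34×10⁵ W.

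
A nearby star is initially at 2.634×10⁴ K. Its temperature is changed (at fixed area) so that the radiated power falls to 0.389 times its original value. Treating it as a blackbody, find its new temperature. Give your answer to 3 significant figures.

P ∝ T⁴, so T₂/T₁ = (P₂/P₁)^(1/4) = (0.389)^(1/4) = 0.789746.
T₂ = 2.634×10⁴ × 0.789746 = 2.08×10⁴ K.

T₂ ≈ 2.08×10⁴ K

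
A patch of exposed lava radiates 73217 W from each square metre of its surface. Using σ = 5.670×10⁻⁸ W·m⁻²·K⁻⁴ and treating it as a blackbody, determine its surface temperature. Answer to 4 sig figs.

I = σT⁴, so T = (I/σ)^(1/4) = (73217/(5.670×10⁻⁸))^(1/4) = 1066 K.

T ≈ 1066 K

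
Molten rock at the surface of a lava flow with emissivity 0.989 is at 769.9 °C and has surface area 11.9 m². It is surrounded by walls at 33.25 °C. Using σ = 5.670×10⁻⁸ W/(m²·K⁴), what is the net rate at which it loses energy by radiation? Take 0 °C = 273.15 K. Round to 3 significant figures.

Net loss ≈ 7.84×10⁵ W

T = 769.9 °C + 273.15 = 1043.05 K.
Surroundings: T = 33.25 °C + 273.15 = 306.40 K.
Area A = 11.9 m².
Net radiated power P_net = εσA(T⁴ − T₀⁴) = 0.989×5.670×10⁻⁸×11.9×(1043.05⁴ − 306.40⁴).
T⁴ − T₀⁴ = 1.18364×10¹² − 8.81363×10⁹ = 1.17483×10¹² K⁴, so P_net = 7.84×10⁵ W.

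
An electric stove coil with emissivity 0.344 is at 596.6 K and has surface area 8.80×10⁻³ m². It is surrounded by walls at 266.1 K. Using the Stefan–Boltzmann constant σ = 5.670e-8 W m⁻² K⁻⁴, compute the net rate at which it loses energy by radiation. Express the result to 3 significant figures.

Net loss ≈ 20.9 W

Area A = 8.80×10⁻³ m².
Net radiated power P_net = εσA(T⁴ − T₀⁴) = 0.344×5.670×10⁻⁸×8.80×10⁻³×(596.6⁴ − 266.1⁴).
T⁴ − T₀⁴ = 1.26687×10¹¹ − 5.01394×10⁹ = 1.21673×10¹¹ K⁴, so P_net = 20.9 W.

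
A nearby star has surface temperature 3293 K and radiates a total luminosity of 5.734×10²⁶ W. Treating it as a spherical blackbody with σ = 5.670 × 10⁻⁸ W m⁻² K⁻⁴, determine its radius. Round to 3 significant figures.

R ≈ 2.62×10⁹ m

L = 4πR²σT⁴ ⇒ R = √(L/(4πσT⁴)).
σT⁴ = 6.66730×10⁶ W/m², so R = √(5.734×10²⁶/(4π×6.66730×10⁶)) = 2.62×10⁹ m.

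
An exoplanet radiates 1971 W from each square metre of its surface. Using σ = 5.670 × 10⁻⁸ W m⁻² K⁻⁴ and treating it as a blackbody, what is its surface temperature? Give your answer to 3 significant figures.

T ≈ 432 K

I = σT⁴, so T = (I/σ)^(1/4) = (1971/(5.670×10⁻⁸))^(1/4) = 432 K.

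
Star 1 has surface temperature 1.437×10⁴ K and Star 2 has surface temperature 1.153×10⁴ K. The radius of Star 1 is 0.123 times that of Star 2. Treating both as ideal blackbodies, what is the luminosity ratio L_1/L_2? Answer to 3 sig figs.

L_1/L_2 ≈ 0.0365

L ∝ R²T⁴, so L_1/L_2 = (R_1/R_2)²(T_1/T_2)⁴ = (0.123)² × (1.437×10⁴/1.153×10⁴)⁴ = 0.015129 × 2.41274 = 0.0365.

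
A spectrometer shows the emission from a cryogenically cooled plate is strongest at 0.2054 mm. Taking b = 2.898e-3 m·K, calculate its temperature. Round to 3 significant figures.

Wien's law gives T = b/λ_max = (2.898×10⁻³ m·K)/(2.054×10⁻⁴ m) = 14.1 K.

T ≈ 14.1 K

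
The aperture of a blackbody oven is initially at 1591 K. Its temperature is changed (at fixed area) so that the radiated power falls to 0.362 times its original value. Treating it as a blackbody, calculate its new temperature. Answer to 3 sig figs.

T₂ ≈ 1.23×10³ K

P ∝ T⁴, so T₂/T₁ = (P₂/P₁)^(1/4) = (0.362)^(1/4) = 0.775670.
T₂ = 1591 × 0.775670 = 1.23×10³ K.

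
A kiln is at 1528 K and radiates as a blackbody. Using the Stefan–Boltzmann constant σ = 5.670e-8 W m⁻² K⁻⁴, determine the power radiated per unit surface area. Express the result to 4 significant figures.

I ≈ 3.091×10⁵ W/m²

Stefan–Boltzmann: I = σT⁴ = 5.670×10⁻⁸ × (1528)⁴ = 3.091×10⁵ W/m².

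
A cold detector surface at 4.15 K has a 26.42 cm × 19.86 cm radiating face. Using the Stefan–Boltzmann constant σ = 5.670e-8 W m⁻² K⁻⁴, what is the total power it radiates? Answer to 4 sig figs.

P ≈ 8.824×10⁻⁷ W

Area A = 0.2642 × 0.1986 = 0.0524701 m².
P = σAT⁴ = 5.670×10⁻⁸ × 0.0524701 × (4.15)⁴ = 8.824×10⁻⁷ W.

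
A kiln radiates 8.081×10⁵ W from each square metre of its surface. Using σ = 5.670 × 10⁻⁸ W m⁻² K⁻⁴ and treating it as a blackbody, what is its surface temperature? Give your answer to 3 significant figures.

I = σT⁴, so T = (I/σ)^(1/4) = (8.081×10⁵/(5.670×10⁻⁸))^(1/4) = 1.94×10³ K.

T ≈ 1.94×10³ K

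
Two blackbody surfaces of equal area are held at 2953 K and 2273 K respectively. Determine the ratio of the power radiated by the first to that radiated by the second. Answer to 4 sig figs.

P₁/P₂ ≈ 2.849

With equal areas, P₁/P₂ = (T₁/T₂)⁴ = (2953/2273)⁴ = 2.849.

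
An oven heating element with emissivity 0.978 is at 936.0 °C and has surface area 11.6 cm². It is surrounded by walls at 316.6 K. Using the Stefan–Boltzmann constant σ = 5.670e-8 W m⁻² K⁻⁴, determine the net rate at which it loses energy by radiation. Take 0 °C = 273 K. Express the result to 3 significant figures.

T = 936.0 °C + 273 = 1209.0 K.
Area A = 11.6 cm² = 1.16×10⁻³ m².
Net radiated power P_net = εσA(T⁴ − T₀⁴) = 0.978×5.670×10⁻⁸×1.16×10⁻³×(1209.0⁴ − 316.6⁴).
T⁴ − T₀⁴ = 2.13651×10¹² − 1.00472×10¹⁰ = 2.12646×10¹² K⁴, so P_net = 137 W.

Net loss ≈ 137 W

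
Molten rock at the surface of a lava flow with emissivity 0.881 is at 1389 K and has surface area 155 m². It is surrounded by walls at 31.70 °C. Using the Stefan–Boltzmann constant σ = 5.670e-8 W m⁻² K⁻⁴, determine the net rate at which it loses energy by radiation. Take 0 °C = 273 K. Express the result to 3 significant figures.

Net loss ≈ 2.88×10⁷ W

Surroundings: T = 31.70 °C + 273 = 304.70 K.
Area A = 155 m².
Net radiated power P_net = εσA(T⁴ − T₀⁴) = 0.881×5.670×10⁻⁸×155×(1389⁴ − 304.70⁴).
T⁴ − T₀⁴ = 3.72228×10¹² − 8.61965×10⁹ = 3.71366×10¹² K⁴, so P_net = 2.88×10⁷ W.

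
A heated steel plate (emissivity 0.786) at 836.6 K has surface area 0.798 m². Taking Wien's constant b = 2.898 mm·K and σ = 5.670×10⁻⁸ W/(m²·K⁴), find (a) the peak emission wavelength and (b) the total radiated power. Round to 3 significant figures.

(a) λ_max = b/T = 2.898×10⁻³/836.6 = 3.464×10⁻⁶ m = 3.46 μm.
Area A = 0.798 m².
(b) P = εσAT⁴ = 0.786×5.670×10⁻⁸×0.798×(836.6)⁴ = 1.74×10⁴ W.

λ_max ≈ 3.46 μm; P ≈ 1.74×10⁴ W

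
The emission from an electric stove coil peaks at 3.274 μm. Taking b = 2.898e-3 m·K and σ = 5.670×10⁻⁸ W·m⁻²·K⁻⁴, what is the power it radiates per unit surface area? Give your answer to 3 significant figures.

I ≈ 3.48×10⁴ W/m²

Wien's law: T = b/λ_max = 2.898×10⁻³/3.274×10⁻⁶ = 885.156 K.
Then I = σT⁴ = 5.670×10⁻⁸×(885.156)⁴ = 3.48×10⁴ W/m².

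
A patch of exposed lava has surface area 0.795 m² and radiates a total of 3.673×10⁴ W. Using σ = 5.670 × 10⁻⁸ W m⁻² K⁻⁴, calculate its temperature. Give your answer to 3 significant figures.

T ≈ 950 K

Area A = 0.795 m².
P = σAT⁴ ⇒ T = (P/(σA))^(1/4) = (3.673×10⁴/(5.670×10⁻⁸×0.795))^(1/4) = 950 K.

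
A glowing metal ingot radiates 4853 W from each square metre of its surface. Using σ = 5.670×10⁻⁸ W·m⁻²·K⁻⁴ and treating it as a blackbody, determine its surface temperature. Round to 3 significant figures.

I = σT⁴, so T = (I/σ)^(1/4) = (4853/(5.670×10⁻⁸))^(1/4) = 541 K.

T ≈ 541 K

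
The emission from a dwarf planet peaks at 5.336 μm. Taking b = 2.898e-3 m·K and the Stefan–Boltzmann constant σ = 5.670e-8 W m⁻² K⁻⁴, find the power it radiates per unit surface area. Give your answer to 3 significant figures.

Wien's law: T = b/λ_max = 2.898×10⁻³/5.336×10⁻⁶ = 543.103 K.
Then I = σT⁴ = 5.670×10⁻⁸×(543.103)⁴ = 4.93×10³ W/m².

I ≈ 4.93×10³ W/m²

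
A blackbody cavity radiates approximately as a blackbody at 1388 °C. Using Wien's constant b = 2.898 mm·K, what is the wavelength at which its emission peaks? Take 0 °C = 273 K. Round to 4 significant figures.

T = 1388 °C + 273 = 1661 K.
Wien's displacement law: λ_max = b/T = (2.898×10⁻³ m·K)/(1661 K) = 1.7447×10⁻⁶ m.
That is 1.745 μm, in the infrared range.

λ_max ≈ 1.745 μm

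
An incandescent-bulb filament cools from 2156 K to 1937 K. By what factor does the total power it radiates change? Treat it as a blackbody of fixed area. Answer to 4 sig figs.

P ∝ T⁴, so P₂/P₁ = (T₂/T₁)⁴ = (1937/2156)⁴ = (0.898423)⁴ = 0.6515.

P₂/P₁ ≈ 0.6515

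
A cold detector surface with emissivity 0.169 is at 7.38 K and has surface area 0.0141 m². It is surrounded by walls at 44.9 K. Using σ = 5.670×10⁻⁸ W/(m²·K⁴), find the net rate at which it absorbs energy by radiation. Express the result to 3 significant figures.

Area A = 0.0141 m².
Net radiated power P_net = εσA(T⁴ − T₀⁴) = 0.169×5.670×10⁻⁸×0.0141×(7.38⁴ − 44.9⁴).
T⁴ − T₀⁴ = 2966.37 − 4.06430×10⁶ = -4.06133×10⁶ K⁴, so P_net = -5.49×10⁻⁴ W — negative, meaning a net gain of 5.49×10⁻⁴ W.

Net gain ≈ 5.49×10⁻⁴ W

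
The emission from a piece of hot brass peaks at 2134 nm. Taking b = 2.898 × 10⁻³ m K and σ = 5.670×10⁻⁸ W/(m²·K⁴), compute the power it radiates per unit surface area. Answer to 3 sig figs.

Wien's law: T = b/λ_max = 2.898×10⁻³/2.134×10⁻⁶ = 1358.01 K.
Then I = σT⁴ = 5.670×10⁻⁸×(1358.01)⁴ = 1.93×10⁵ W/m².

I ≈ 1.93×10⁵ W/m²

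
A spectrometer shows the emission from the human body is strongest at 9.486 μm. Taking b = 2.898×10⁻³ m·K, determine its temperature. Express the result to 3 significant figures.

Wien's law gives T = b/λ_max = (2.898×10⁻³ m·K)/(9.486×10⁻⁶ m) = 306 K.

T ≈ 306 K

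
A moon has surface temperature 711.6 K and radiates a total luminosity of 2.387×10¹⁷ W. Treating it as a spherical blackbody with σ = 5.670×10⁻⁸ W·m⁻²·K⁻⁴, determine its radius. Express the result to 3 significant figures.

R ≈ 1.14×10⁶ m

L = 4πR²σT⁴ ⇒ R = √(L/(4πσT⁴)).
σT⁴ = 14538.7 W/m², so R = √(2.387×10¹⁷/(4π×14538.7)) = 1.14×10⁶ m.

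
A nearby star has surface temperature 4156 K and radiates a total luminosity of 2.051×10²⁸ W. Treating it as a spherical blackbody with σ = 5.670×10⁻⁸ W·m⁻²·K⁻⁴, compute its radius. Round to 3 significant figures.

R ≈ 9.82×10⁹ m

L = 4πR²σT⁴ ⇒ R = √(L/(4πσT⁴)).
σT⁴ = 1.69155×10⁷ W/m², so R = √(2.051×10²⁸/(4π×1.69155×10⁷)) = 9.82×10⁹ m.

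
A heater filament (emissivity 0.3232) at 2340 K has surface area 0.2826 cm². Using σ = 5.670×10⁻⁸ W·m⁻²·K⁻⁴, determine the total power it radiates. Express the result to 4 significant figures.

Area A = 0.2826 cm² = 2.826×10⁻⁵ m².
P = εσAT⁴ = 0.3232 × 5.670×10⁻⁸ × 2.826×10⁻⁵ × (2340)⁴ = 15.53 W.

P ≈ 15.53 W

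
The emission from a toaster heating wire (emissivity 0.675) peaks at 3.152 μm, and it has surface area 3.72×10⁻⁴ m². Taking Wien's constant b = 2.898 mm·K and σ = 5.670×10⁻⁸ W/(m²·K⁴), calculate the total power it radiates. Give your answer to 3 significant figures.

Wien's law: T = b/λ_max = 2.898×10⁻³/3.152×10⁻⁶ = 919.416 K.
Area A = 3.72×10⁻⁴ m².
Then P = εσAT⁴ = 0.675×5.670×10⁻⁸×3.72×10⁻⁴×(919.416)⁴ = 10.2 W.

P ≈ 10.2 W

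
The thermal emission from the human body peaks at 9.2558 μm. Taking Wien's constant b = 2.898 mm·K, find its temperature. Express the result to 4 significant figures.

T ≈ 313.1 K

Wien's law gives T = b/λ_max = (2.898×10⁻³ m·K)/(9.2558×10⁻⁶ m) = 313.1 K.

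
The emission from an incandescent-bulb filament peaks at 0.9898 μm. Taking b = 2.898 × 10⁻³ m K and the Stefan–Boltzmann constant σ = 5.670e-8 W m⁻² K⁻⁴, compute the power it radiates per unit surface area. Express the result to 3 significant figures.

I ≈ 4.17×10⁶ W/m²

Wien's law: T = b/λ_max = 2.898×10⁻³/9.898×10⁻⁷ = 2927.86 K.
Then I = σT⁴ = 5.670×10⁻⁸×(2927.86)⁴ = 4.17×10⁶ W/m².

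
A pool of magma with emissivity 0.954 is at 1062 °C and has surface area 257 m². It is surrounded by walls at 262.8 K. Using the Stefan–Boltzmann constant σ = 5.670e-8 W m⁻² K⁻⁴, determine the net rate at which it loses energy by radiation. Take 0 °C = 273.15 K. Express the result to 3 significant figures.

Net loss ≈ 4.41×10⁷ W

T = 1062 °C + 273.15 = 1335.15 K.
Area A = 257 m².
Net radiated power P_net = εσA(T⁴ − T₀⁴) = 0.954×5.670×10⁻⁸×257×(1335.15⁴ − 262.8⁴).
T⁴ − T₀⁴ = 3.17775×10¹² − 4.76981×10⁹ = 3.17298×10¹² K⁴, so P_net = 4.41×10⁷ W.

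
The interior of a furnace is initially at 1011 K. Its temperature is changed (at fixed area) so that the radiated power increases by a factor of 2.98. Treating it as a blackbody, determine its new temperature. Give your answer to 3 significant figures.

T₂ ≈ 1.33×10³ K

P ∝ T⁴, so T₂/T₁ = (P₂/P₁)^(1/4) = (2.98)^(1/4) = 1.31388.
T₂ = 1011 × 1.31388 = 1.33×10³ K.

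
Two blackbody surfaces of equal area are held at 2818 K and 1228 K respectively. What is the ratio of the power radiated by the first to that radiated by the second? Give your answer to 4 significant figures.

With equal areas, P₁/P₂ = (T₁/T₂)⁴ = (2818/1228)⁴ = 27.73.

P₁/P₂ ≈ 27.73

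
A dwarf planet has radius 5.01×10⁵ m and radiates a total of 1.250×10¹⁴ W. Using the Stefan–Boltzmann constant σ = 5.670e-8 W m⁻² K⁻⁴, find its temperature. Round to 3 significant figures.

Surface area A = 4πR² = 4π(5.01×10⁵ m)² = 3.15417×10¹² m².
P = σAT⁴ ⇒ T = (P/(σA))^(1/4) = (1.250×10¹⁴/(5.670×10⁻⁸×3.15417×10¹²))^(1/4) = 163 K.

T ≈ 163 K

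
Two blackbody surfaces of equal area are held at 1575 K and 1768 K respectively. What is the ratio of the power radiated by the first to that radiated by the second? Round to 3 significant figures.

P₁/P₂ ≈ 0.630

With equal areas, P₁/P₂ = (T₁/T₂)⁴ = (1575/1768)⁴ = 0.630.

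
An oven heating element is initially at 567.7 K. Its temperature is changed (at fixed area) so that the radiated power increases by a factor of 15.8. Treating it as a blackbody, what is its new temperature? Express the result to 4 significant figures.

T₂ ≈ 1132 K

P ∝ T⁴, so T₂/T₁ = (P₂/P₁)^(1/4) = (15.8)^(1/4) = 1.99372.
T₂ = 567.7 × 1.99372 = 1132 K.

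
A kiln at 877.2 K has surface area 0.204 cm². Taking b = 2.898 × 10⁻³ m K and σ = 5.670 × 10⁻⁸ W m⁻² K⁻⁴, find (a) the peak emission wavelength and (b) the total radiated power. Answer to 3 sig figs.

λ_max ≈ 3.30 μm; P ≈ 0.685 W

(a) λ_max = b/T = 2.898×10⁻³/877.2 = 3.304×10⁻⁶ m = 3.30 μm.
Area A = 0.204 cm² = 2.04×10⁻⁵ m².
(b) P = σAT⁴ = 5.670×10⁻⁸×2.04×10⁻⁵×(877.2)⁴ = 0.685 W.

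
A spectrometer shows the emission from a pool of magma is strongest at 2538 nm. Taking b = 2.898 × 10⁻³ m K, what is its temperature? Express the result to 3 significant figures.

Wien's law gives T = b/λ_max = (2.898×10⁻³ m·K)/(2.538×10⁻⁶ m) = 1.14×10³ K.

T ≈ 1.14×10³ K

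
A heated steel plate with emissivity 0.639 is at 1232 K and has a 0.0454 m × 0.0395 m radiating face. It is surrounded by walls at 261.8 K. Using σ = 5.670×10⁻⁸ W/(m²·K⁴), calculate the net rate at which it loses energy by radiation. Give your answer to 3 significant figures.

Net loss ≈ 149 W

Area A = 0.0454 × 0.0395 = 1.7933×10⁻³ m².
Net radiated power P_net = εσA(T⁴ − T₀⁴) = 0.639×5.670×10⁻⁸×1.7933×10⁻³×(1232⁴ − 261.8⁴).
T⁴ − T₀⁴ = 2.30379×10¹² − 4.69763×10⁹ = 2.29909×10¹² K⁴, so P_net = 149 W.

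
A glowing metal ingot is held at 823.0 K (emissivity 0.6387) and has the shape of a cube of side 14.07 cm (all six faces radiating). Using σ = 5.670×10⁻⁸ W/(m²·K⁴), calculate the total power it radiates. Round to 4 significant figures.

P ≈ 1973 W

Area A = 6s² = 6×(0.1407 m)² = 0.118779 m².
P = εσAT⁴ = 0.6387 × 5.670×10⁻⁸ × 0.118779 × (823.0)⁴ = 1973 W.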